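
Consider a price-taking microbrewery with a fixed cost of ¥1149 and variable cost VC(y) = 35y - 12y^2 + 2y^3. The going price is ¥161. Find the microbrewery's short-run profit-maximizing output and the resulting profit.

Profit = -¥365 at y = 7

AVC = 35 - 12y + 2y^2; min AVC = ¥17 at y = 3. Since P = ¥161 ≥ min AVC, the firm produces.
With MC = 35 - 24y + 6y^2, P = MC on the upward-sloping part at y* = 7.
TR = 161·7 = 1127. TC = 1149 + 343 = 1492. Profit = 1127 − 1492 = -¥365.
That loss of ¥365 beats the ¥1149 the firm would lose by shutting down; producing recovers ¥784 of fixed cost.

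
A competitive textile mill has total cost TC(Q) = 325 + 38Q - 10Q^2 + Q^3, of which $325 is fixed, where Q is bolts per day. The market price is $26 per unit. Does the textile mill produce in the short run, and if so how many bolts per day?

Strip out fixed cost: VC = 38Q - 10Q^2 + Q^3. Then AVC = 38 - 10Q + Q^2 and MC = 38 - 20Q + 3Q^2.
The AVC parabola has its vertex at Q = 10/2 = 5, where AVC = 38 - 10·5 + 5^2 = $13.
Since P = $26 ≥ min AVC = $13, price covers variable cost and the firm should produce.
Solving P = MC: 12 - 20Q + 3Q^2 = 0 ⇒ Q = 2/3 or 6. On the upward-sloping branch, Q* = 6.
Check: AVC at Q = 6 is $14 ≤ P, so revenue covers variable cost.
Profit = P·Q − TC = 26·6 − 409 = -$253, a loss, but smaller than the $325 fixed cost the firm would lose by shutting down.

Produce at Q = 6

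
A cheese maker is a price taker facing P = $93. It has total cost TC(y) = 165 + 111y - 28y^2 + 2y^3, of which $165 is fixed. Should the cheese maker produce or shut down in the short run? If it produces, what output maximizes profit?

From TC, MC = TC'(y) = 111 - 56y + 6y^2 and AVC = VC/y = 111 - 28y + 2y^2.
AVC is minimized where dAVC/dy = -28 + 4y = 0, at y = 7; min AVC = 111 - 28·7 + 2·7^2 = $13.
Because $93 ≥ $13, revenue can cover variable cost; the firm operates.
Set P = MC: 93 = 111 - 56y + 6y^2 → 18 - 56y + 6y^2 = 0. The roots are y = 1/3 and y = 9; the profit-maximizing output is on the rising part of MC, so y* = 9.
Check: AVC at y = 9 is $21 ≤ P, so revenue covers variable cost.
Profit = P·y − TC = 93·9 − 354 = $483.

Produce at y = 9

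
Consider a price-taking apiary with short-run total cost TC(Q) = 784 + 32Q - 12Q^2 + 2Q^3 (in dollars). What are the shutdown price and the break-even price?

Shutdown price = min AVC. AVC = 32 - 12Q + 2Q^2, with vertex at Q = 3 and minimum $14.
ATC = 784/Q + 32 - 12Q + 2Q^2. Setting dATC/dQ = −784/Q^2 − 12 + 4Q = 0 gives Q = 7 (since 4·7^3 − 12·7^2 = 784).
min ATC = 784/7 + 32 − 12·7 + 2·7^2 = $158. That is the break-even price.
Between these two prices the firm operates at a loss; above $158 it earns a profit.

Shutdown price = $14; break-even price = $158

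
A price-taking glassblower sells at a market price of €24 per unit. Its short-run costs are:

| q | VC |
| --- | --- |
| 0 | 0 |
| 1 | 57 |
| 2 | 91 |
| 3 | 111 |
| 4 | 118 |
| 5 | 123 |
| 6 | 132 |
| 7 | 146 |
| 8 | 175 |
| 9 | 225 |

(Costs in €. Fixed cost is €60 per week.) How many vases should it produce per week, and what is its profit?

q = 7; profit = -€38

Compute π = P·q − TC at each output: q=0: -60; q=1: -93; q=2: -103; q=3: -99; q=4: -82; q=5: -63; q=6: -48; q=7: -38; q=8: -43; q=9: -69.
Profit is maximized at q = 7. AVC there is 146/7 = €20.86 ≤ P, so producing beats shutting down (which would give -€60).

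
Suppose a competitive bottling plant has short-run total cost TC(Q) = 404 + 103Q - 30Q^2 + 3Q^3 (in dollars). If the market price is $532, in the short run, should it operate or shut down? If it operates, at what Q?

Produce at Q = 11

Variable cost is VC = 103Q - 30Q^2 + 3Q^3, so AVC = VC/Q = 103 - 30Q + 3Q^2 and MC = dTC/dQ = 103 - 60Q + 9Q^2.
AVC hits its minimum where MC = AVC, at Q = 5, giving min AVC = 103 - 30·5 + 3·5^2 = $28.
Since P = $532 ≥ min AVC = $28, price covers variable cost and the firm should produce.
Set P = MC: 532 = 103 - 60Q + 9Q^2 → -429 - 60Q + 9Q^2 = 0. The roots are Q = -13/3 and Q = 11; the profit-maximizing output is on the rising part of MC, so Q* = 11.
Check: AVC at Q = 11 is $136 ≤ P, so revenue covers variable cost.
Profit = P·Q − TC = 532·11 − 1900 = $3952.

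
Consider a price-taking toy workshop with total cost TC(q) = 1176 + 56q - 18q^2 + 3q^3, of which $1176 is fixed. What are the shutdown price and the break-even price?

AVC = 56 - 18q + 3q^2; minimized at q = 3, giving min AVC = $29. That is the shutdown price.
ATC = 1176/q + 56 - 18q + 3q^2. Setting dATC/dq = −1176/q^2 − 18 + 6q = 0 gives q = 7 (since 6·7^3 − 18·7^2 = 1176).
min ATC = 1176/7 + 56 − 18·7 + 3·7^2 = $245. That is the break-even price.
Between these two prices the firm operates at a loss; above $245 it earns a profit.

Shutdown price = $29; break-even price = $245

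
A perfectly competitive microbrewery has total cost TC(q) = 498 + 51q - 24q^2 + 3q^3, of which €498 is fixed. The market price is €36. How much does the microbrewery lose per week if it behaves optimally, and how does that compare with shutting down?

AVC = 51 - 24q + 3q^2 has its minimum €3 at q = 4; price €36 clears that bar, so the firm operates.
MC = 51 - 48q + 9q^2. Setting P = MC and taking the root on the rising branch gives q* = 5.
TR = 36·5 = 180. TC = 498 + 30 = 528. Profit = 180 − 528 = -€348.
By producing, the firm covers all variable cost plus €150 of fixed cost; shutting down would lose the full €498.

Profit = -€348 at q = 5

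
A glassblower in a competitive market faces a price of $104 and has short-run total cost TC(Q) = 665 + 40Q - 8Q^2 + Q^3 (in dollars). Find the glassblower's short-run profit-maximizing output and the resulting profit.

Profit = -$153 at Q = 8

AVC = 40 - 8Q + Q^2; min AVC = $24 at Q = 4. Since P = $104 ≥ min AVC, the firm produces.
With MC = 40 - 16Q + 3Q^2, P = MC on the upward-sloping part at Q* = 8.
TR = 104·8 = 832. TC = 665 + 320 = 985. Profit = 832 − 985 = -$153.
Shutting down would mean losing the fixed cost of $665, so operating at a loss of $153 is better by $512.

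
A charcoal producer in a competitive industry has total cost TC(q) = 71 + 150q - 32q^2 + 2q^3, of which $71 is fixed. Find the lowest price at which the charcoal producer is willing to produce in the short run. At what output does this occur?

The shutdown price is the minimum of AVC. VC = 150q - 32q^2 + 2q^3, so AVC = 150 - 32q + 2q^2.
dAVC/dq = -32 + 4q = 0 gives q = 8. min AVC = 150 - 32·8 + 2·8^2 = 22.
The firm shuts down for any P below $22.

$22 per unit, at q = 8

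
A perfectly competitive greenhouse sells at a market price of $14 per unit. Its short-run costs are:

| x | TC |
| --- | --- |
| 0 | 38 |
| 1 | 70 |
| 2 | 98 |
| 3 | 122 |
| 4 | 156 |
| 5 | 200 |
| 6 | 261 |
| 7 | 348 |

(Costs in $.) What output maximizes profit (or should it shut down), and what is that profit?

x = 0 (shut down); profit = -$38

Tabulate TR − TC: x=0: -38; x=1: -56; x=2: -70; x=3: -80; x=4: -100; x=5: -130; x=6: -177; x=7: -250.
Profit is highest at x = 0. Equivalently, the lowest AVC in the table is 84/3 ≈ $28 at x = 3, and P = $14 falls below it — price never covers variable cost, so the firm shuts down and loses only its fixed cost.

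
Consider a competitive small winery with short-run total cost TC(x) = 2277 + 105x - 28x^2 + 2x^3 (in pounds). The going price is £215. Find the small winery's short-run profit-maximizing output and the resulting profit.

Profit = -£341 at x = 11

AVC = 105 - 28x + 2x^2; min AVC = £7 at x = 7. Since P = £215 ≥ min AVC, the firm produces.
MC = 105 - 56x + 6x^2. Setting P = MC and taking the root on the rising branch gives x* = 11.
TR = 215·11 = 2365. TC = 2277 + 429 = 2706. Profit = 2365 − 2706 = -£341.
That loss of £341 beats the £2277 the firm would lose by shutting down; producing recovers £1936 of fixed cost.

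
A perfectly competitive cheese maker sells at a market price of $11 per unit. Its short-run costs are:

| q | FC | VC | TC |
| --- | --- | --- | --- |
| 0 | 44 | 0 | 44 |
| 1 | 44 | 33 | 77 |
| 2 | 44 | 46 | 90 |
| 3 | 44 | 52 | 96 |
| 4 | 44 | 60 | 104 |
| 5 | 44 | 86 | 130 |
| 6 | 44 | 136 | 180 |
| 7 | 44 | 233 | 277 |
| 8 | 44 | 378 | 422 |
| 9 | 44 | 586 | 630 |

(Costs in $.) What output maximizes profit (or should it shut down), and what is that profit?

Compute π = P·q − TC at each output: q=0: -44; q=1: -66; q=2: -68; q=3: -63; q=4: -60; q=5: -75; q=6: -114; q=7: -200; q=8: -334; q=9: -531.
Profit is highest at q = 0. Equivalently, the lowest AVC in the table is 60/4 ≈ $15 at q = 4, and P = $11 falls below it — price never covers variable cost, so the firm shuts down and loses only its fixed cost.

q = 0 (shut down); profit = -$44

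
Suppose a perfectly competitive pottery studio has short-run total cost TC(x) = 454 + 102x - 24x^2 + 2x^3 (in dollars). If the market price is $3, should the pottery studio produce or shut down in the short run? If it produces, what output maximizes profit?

Variable cost is VC = 102x - 24x^2 + 2x^3, so AVC = VC/x = 102 - 24x + 2x^2 and MC = dTC/dx = 102 - 48x + 6x^2.
AVC hits its minimum where MC = AVC, at x = 6, giving min AVC = 102 - 24·6 + 2·6^2 = $30.
Since P = $3 < min AVC = $30, price fails to cover variable cost at any output.
The firm minimizes its loss by shutting down and losing only its fixed cost of $454.

Shut down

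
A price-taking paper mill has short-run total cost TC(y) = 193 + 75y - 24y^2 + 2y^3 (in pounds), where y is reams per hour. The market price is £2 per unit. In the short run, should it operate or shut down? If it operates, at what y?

From TC, MC = TC'(y) = 75 - 48y + 6y^2 and AVC = VC/y = 75 - 24y + 2y^2.
The AVC parabola has its vertex at y = 24/4 = 6, where AVC = 75 - 24·6 + 2·6^2 = £3.
With P < min AVC (£2 < £3), every unit sold adds to the loss.
Best response: produce nothing and absorb the £193 fixed cost.

Shut down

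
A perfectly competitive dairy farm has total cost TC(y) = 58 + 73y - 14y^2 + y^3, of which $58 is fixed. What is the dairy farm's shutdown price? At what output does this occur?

The shutdown price is the minimum of AVC. VC = 73y - 14y^2 + y^3, so AVC = 73 - 14y + y^2.
At the minimum of AVC, MC = AVC. MC = 73 - 28y + 3y^2; setting MC = AVC gives 2y^2 - 14y = 0, so y = 7. min AVC = 24.
The firm shuts down for any P below $24.

$24 per unit, at y = 7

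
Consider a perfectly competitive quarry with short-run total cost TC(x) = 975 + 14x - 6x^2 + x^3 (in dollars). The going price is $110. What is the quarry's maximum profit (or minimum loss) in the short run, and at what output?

AVC = 14 - 6x + x^2; min AVC = $5 at x = 3. Since P = $110 ≥ min AVC, the firm produces.
With MC = 14 - 12x + 3x^2, P = MC on the upward-sloping part at x* = 8.
TR = 110·8 = 880. TC = 975 + 240 = 1215. Profit = 880 − 1215 = -$335.
That loss of $335 beats the $975 the firm would lose by shutting down; producing recovers $640 of fixed cost.

Profit = -$335 at x = 8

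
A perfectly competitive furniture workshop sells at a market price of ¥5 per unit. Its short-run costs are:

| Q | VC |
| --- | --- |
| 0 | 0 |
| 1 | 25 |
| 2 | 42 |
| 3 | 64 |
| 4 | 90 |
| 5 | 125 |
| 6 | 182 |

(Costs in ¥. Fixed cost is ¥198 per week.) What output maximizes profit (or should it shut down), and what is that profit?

Q = 0 (shut down); profit = -¥198

Tabulate TR − TC: Q=0: -198; Q=1: -218; Q=2: -230; Q=3: -247; Q=4: -268; Q=5: -298; Q=6: -350.
Profit is highest at Q = 0. Equivalently, the lowest AVC in the table is 42/2 ≈ ¥21 at Q = 2, and P = ¥5 falls below it — price never covers variable cost, so the firm shuts down and loses only its fixed cost.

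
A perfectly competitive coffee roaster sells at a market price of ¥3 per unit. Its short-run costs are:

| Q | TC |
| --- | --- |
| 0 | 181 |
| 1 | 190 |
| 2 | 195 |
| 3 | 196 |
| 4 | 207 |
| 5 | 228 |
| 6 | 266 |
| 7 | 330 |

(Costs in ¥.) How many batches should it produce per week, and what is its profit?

Compute π = P·Q − TC at each output: Q=0: -181; Q=1: -187; Q=2: -189; Q=3: -187; Q=4: -195; Q=5: -213; Q=6: -248; Q=7: -309.
Profit is highest at Q = 0. Equivalently, the lowest AVC in the table is 15/3 ≈ ¥5 at Q = 3, and P = ¥3 falls below it — price never covers variable cost, so the firm shuts down and loses only its fixed cost.

Q = 0 (shut down); profit = -¥181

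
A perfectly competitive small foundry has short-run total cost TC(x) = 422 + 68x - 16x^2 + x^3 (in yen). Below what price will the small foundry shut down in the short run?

¥4 per unit

Short-run supply begins at min AVC. From VC = 68x - 16x^2 + x^3, AVC = 68 - 16x + x^2.
dAVC/dx = -16 + 2x = 0 gives x = 8. min AVC = 68 - 16·8 + 8^2 = 4.
For P < ¥4 the firm produces nothing.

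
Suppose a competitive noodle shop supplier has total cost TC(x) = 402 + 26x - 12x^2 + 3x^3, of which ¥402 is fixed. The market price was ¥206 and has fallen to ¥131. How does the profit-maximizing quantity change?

MC = 26 - 24x + 9x^2; the shutdown threshold is min AVC = ¥14 (at x = 2).
With P = ¥206 above the shutdown price, P = MC gives x = 6.
At P = ¥131 ≥ min AVC, set P = MC: x = 5. The firm stays open but cuts output.

Output falls from 6 to 5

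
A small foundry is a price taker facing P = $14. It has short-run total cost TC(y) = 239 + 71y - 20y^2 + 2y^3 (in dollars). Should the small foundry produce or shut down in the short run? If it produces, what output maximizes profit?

Shut down

Strip out fixed cost: VC = 71y - 20y^2 + 2y^3. Then AVC = 71 - 20y + 2y^2 and MC = 71 - 40y + 6y^2.
AVC hits its minimum where MC = AVC, at y = 5, giving min AVC = 71 - 20·5 + 2·5^2 = $21.
Since P = $14 < min AVC = $21, price fails to cover variable cost at any output.
Best response: produce nothing and absorb the $239 fixed cost.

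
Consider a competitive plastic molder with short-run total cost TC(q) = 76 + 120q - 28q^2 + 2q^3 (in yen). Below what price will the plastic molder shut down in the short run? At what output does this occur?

¥22 per unit, at q = 7

Short-run supply begins at min AVC. From VC = 120q - 28q^2 + 2q^3, AVC = 120 - 28q + 2q^2.
At the minimum of AVC, MC = AVC. MC = 120 - 56q + 6q^2; setting MC = AVC gives 4q^2 - 28q = 0, so q = 7. min AVC = 22.
For P < ¥22 the firm produces nothing.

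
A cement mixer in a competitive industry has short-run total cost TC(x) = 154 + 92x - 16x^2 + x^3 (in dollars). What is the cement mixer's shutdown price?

The shutdown price is the minimum of AVC. VC = 92x - 16x^2 + x^3, so AVC = 92 - 16x + x^2.
dAVC/dx = -16 + 2x = 0 gives x = 8. min AVC = 92 - 16·8 + 8^2 = 28.
So the shutdown price is $28.

$28 per unit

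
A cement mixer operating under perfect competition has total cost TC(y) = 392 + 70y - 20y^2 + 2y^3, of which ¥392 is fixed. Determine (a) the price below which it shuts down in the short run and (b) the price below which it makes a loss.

Shutdown price = ¥20; break-even price = ¥84

AVC = 70 - 20y + 2y^2; minimized at y = 5, giving min AVC = ¥20. That is the shutdown price.
ATC = 392/y + 70 - 20y + 2y^2. Setting dATC/dy = −392/y^2 − 20 + 4y = 0 gives y = 7 (since 4·7^3 − 20·7^2 = 392).
min ATC = 392/7 + 70 − 20·7 + 2·7^2 = ¥84. That is the break-even price.
For ¥20 ≤ P < ¥84 the firm produces at a loss; below ¥20 it shuts down.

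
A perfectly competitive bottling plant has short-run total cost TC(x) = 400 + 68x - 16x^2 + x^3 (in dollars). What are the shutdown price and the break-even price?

AVC = 68 - 16x + x^2; minimized at x = 8, giving min AVC = $4. That is the shutdown price.
ATC = 400/x + 68 - 16x + x^2. Setting dATC/dx = −400/x^2 − 16 + 2x = 0 gives x = 10 (since 2·10^3 − 16·10^2 = 400).
min ATC = 400/10 + 68 − 16·10 + 10^2 = $48. That is the break-even price.
For $4 ≤ P < $48 the firm produces at a loss; below $4 it shuts down.

Shutdown price = $4; break-even price = $48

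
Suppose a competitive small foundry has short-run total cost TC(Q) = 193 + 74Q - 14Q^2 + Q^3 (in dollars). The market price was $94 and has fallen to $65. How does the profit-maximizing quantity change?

Output falls from 10 to 9

AVC = 74 - 14Q + Q^2, minimized at Q = 7 where min AVC = $25. MC = 74 - 28Q + 3Q^2.
At P = $94 ≥ min AVC, set P = MC on the rising branch: Q = 10.
At P = $65 ≥ min AVC, set P = MC: Q = 9. The firm stays open but cuts output.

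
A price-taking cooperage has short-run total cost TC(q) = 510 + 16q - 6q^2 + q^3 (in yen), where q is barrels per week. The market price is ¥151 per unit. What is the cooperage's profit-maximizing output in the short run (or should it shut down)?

Produce at q = 9

Strip out fixed cost: VC = 16q - 6q^2 + q^3. Then AVC = 16 - 6q + q^2 and MC = 16 - 12q + 3q^2.
The AVC parabola has its vertex at q = 6/2 = 3, where AVC = 16 - 6·3 + 3^2 = ¥7.
Because ¥151 ≥ ¥7, revenue can cover variable cost; the firm operates.
Set P = MC: 151 = 16 - 12q + 3q^2 → -135 - 12q + 3q^2 = 0. The roots are q = -5 and q = 9; the profit-maximizing output is on the rising part of MC, so q* = 9.
Check: AVC at q = 9 is ¥43 ≤ P, so revenue covers variable cost.
Profit = P·q − TC = 151·9 − 897 = ¥462.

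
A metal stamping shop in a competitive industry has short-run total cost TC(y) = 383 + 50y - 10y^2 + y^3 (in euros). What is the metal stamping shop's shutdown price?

€25 per unit

The shutdown price is the minimum of AVC. VC = 50y - 10y^2 + y^3, so AVC = 50 - 10y + y^2.
dAVC/dy = -10 + 2y = 0 gives y = 5. min AVC = 50 - 10·5 + 5^2 = 25.
So the shutdown price is €25.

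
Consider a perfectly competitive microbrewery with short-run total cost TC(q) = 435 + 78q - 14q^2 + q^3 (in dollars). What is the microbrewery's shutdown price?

The firm shuts down when price falls below the minimum of average variable cost. AVC = VC/q = 78 - 14q + q^2.
dAVC/dq = -14 + 2q = 0 gives q = 7. min AVC = 78 - 14·7 + 7^2 = 29.
So the shutdown price is $29.

$29 per unit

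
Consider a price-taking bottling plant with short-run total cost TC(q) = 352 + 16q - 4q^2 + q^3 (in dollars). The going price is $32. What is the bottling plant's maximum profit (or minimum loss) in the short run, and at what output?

AVC = 16 - 4q + q^2; min AVC = $12 at q = 2. Since P = $32 ≥ min AVC, the firm produces.
With MC = 16 - 8q + 3q^2, P = MC on the upward-sloping part at q* = 4.
TR = 32·4 = 128. TC = 352 + 64 = 416. Profit = 128 − 416 = -$288.
That loss of $288 beats the $352 the firm would lose by shutting down; producing recovers $64 of fixed cost.

Profit = -$288 at q = 4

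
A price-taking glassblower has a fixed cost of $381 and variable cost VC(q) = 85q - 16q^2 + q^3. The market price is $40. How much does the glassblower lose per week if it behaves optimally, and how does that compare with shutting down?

AVC = 85 - 16q + q^2 has its minimum $21 at q = 8; price $40 clears that bar, so the firm operates.
With MC = 85 - 32q + 3q^2, P = MC on the upward-sloping part at q* = 9.
TR = 40·9 = 360. TC = 381 + 198 = 579. Profit = 360 − 579 = -$219.
By producing, the firm covers all variable cost plus $162 of fixed cost; shutting down would lose the full $381.

Profit = -$219 at q = 9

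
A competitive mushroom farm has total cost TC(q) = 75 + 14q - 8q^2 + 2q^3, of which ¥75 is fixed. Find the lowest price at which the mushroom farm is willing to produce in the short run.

The shutdown price is the minimum of AVC. VC = 14q - 8q^2 + 2q^3, so AVC = 14 - 8q + 2q^2.
dAVC/dq = -8 + 4q = 0 gives q = 2. min AVC = 14 - 8·2 + 2·2^2 = 6.
The firm shuts down for any P below ¥6.

¥6 per unit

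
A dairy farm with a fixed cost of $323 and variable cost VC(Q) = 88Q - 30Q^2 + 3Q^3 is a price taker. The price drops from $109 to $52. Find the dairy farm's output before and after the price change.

AVC = 88 - 30Q + 3Q^2, minimized at Q = 5 where min AVC = $13. MC = 88 - 60Q + 9Q^2.
At P = $109 ≥ min AVC, set P = MC on the rising branch: Q = 7.
At P = $52 ≥ min AVC, set P = MC: Q = 6. The firm stays open but cuts output.

Output falls from 7 to 6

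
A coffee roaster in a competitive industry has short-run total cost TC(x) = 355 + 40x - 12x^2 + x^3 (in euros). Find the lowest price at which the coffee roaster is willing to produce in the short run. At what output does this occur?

The shutdown price is the minimum of AVC. VC = 40x - 12x^2 + x^3, so AVC = 40 - 12x + x^2.
dAVC/dx = -12 + 2x = 0 gives x = 6. min AVC = 40 - 12·6 + 6^2 = 4.
For P < €4 the firm produces nothing.

€4 per unit, at x = 6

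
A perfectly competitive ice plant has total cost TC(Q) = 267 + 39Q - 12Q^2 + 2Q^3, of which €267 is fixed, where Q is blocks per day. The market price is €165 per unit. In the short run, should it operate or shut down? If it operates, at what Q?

Produce at Q = 7

Strip out fixed cost: VC = 39Q - 12Q^2 + 2Q^3. Then AVC = 39 - 12Q + 2Q^2 and MC = 39 - 24Q + 6Q^2.
AVC hits its minimum where MC = AVC, at Q = 3, giving min AVC = 39 - 12·3 + 2·3^2 = €21.
Because €165 ≥ €21, revenue can cover variable cost; the firm operates.
P = MC gives -126 - 24Q + 6Q^2 = 0, with roots -3 and 7. Take the larger (rising MC): Q* = 7.
Check: AVC at Q = 7 is €53 ≤ P, so revenue covers variable cost.
Profit = P·Q − TC = 165·7 − 638 = €517.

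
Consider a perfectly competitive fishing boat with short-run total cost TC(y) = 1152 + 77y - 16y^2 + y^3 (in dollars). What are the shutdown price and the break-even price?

Shutdown price = min AVC. AVC = 77 - 16y + y^2, with vertex at y = 8 and minimum $13.
ATC = 1152/y + 77 - 16y + y^2. Setting dATC/dy = −1152/y^2 − 16 + 2y = 0 gives y = 12 (since 2·12^3 − 16·12^2 = 1152).
min ATC = 1152/12 + 77 − 16·12 + 12^2 = $125. That is the break-even price.
Between these two prices the firm operates at a loss; above $125 it earns a profit.

Shutdown price = $13; break-even price = $125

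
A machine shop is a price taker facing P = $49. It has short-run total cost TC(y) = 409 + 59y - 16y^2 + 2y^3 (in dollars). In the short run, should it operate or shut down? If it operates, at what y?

Produce at y = 5

Strip out fixed cost: VC = 59y - 16y^2 + 2y^3. Then AVC = 59 - 16y + 2y^2 and MC = 59 - 32y + 6y^2.
AVC hits its minimum where MC = AVC, at y = 4, giving min AVC = 59 - 16·4 + 2·4^2 = $27.
P = $49 exceeds min AVC = $27, so the firm stays open.
Set P = MC: 49 = 59 - 32y + 6y^2 → 10 - 32y + 6y^2 = 0. The roots are y = 1/3 and y = 5; the profit-maximizing output is on the rising part of MC, so y* = 5.
Check: AVC at y = 5 is $29 ≤ P, so revenue covers variable cost.
Profit = P·y − TC = 49·5 − 554 = -$309, a loss, but smaller than the $409 fixed cost the firm would lose by shutting down.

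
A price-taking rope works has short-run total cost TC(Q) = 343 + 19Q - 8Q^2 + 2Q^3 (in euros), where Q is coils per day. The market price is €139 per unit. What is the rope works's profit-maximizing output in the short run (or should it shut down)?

Strip out fixed cost: VC = 19Q - 8Q^2 + 2Q^3. Then AVC = 19 - 8Q + 2Q^2 and MC = 19 - 16Q + 6Q^2.
AVC is minimized where dAVC/dQ = -8 + 4Q = 0, at Q = 2; min AVC = 19 - 8·2 + 2·2^2 = €11.
P = €139 exceeds min AVC = €11, so the firm stays open.
Set P = MC: 139 = 19 - 16Q + 6Q^2 → -120 - 16Q + 6Q^2 = 0. The roots are Q = -10/3 and Q = 6; the profit-maximizing output is on the rising part of MC, so Q* = 6.
Check: AVC at Q = 6 is €43 ≤ P, so revenue covers variable cost.
Profit = P·Q − TC = 139·6 − 601 = €233.

Produce at Q = 6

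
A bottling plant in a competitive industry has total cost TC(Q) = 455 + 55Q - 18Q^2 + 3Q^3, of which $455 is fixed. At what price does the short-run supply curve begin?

The shutdown price is the minimum of AVC. VC = 55Q - 18Q^2 + 3Q^3, so AVC = 55 - 18Q + 3Q^2.
dAVC/dQ = -18 + 6Q = 0 gives Q = 3. min AVC = 55 - 18·3 + 3·3^2 = 28.
For P < $28 the firm produces nothing.

$28 per unit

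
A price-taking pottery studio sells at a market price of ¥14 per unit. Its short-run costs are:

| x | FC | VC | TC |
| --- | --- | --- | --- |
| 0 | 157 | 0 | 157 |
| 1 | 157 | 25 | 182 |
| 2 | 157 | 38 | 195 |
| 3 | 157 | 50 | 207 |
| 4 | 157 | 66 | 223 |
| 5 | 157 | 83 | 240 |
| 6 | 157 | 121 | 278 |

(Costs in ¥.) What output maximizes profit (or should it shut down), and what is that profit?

x = 0 (shut down); profit = -¥157

Compute π = P·x − TC at each output: x=0: -157; x=1: -168; x=2: -167; x=3: -165; x=4: -167; x=5: -170; x=6: -194.
Profit is highest at x = 0. Equivalently, the lowest AVC in the table is 66/4 ≈ ¥16.50 at x = 4, and P = ¥14 falls below it — price never covers variable cost, so the firm shuts down and loses only its fixed cost.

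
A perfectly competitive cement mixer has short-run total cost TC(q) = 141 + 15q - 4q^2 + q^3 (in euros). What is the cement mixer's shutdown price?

€11 per unit

Short-run supply begins at min AVC. From VC = 15q - 4q^2 + q^3, AVC = 15 - 4q + q^2.
At the minimum of AVC, MC = AVC. MC = 15 - 8q + 3q^2; setting MC = AVC gives 2q^2 - 4q = 0, so q = 2. min AVC = 11.
For P < €11 the firm produces nothing.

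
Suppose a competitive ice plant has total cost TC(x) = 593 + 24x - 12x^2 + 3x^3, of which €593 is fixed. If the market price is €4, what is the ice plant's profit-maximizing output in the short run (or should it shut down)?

Shut down

Variable cost is VC = 24x - 12x^2 + 3x^3, so AVC = VC/x = 24 - 12x + 3x^2 and MC = dTC/dx = 24 - 24x + 9x^2.
AVC hits its minimum where MC = AVC, at x = 2, giving min AVC = 24 - 12·2 + 3·2^2 = €12.
With P < min AVC (€4 < €12), every unit sold adds to the loss.
Shutting down limits the loss to fixed cost, €593.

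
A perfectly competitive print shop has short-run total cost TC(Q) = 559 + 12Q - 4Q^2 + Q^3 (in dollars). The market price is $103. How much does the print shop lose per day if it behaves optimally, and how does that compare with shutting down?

AVC = 12 - 4Q + Q^2 has its minimum $8 at Q = 2; price $103 clears that bar, so the firm operates.
MC = 12 - 8Q + 3Q^2. Setting P = MC and taking the root on the rising branch gives Q* = 7.
TR = 103·7 = 721. TC = 559 + 231 = 790. Profit = 721 − 790 = -$69.
That loss of $69 beats the $559 the firm would lose by shutting down; producing recovers $490 of fixed cost.

Profit = -$69 at Q = 7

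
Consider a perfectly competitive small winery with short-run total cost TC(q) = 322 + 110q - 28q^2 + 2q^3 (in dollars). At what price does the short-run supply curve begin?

$12 per unit

Short-run supply begins at min AVC. From VC = 110q - 28q^2 + 2q^3, AVC = 110 - 28q + 2q^2.
dAVC/dq = -28 + 4q = 0 gives q = 7. min AVC = 110 - 28·7 + 2·7^2 = 12.
For P < $12 the firm produces nothing.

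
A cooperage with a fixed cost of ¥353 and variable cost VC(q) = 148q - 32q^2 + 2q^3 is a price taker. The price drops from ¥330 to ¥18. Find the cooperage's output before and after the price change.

Output falls from 13 to 0 (the firm shuts down)

MC = 148 - 64q + 6q^2; the shutdown threshold is min AVC = ¥20 (at q = 8).
At P = ¥330 ≥ min AVC, set P = MC on the rising branch: q = 13.
At P = ¥18 < min AVC = ¥20, price no longer covers variable cost at any output, so the firm shuts down: q = 0.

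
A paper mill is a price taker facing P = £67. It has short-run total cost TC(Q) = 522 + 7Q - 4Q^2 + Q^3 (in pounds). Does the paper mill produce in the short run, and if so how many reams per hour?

From TC, MC = TC'(Q) = 7 - 8Q + 3Q^2 and AVC = VC/Q = 7 - 4Q + Q^2.
AVC hits its minimum where MC = AVC, at Q = 2, giving min AVC = 7 - 4·2 + 2^2 = £3.
Since P = £67 ≥ min AVC = £3, price covers variable cost and the firm should produce.
Solving P = MC: -60 - 8Q + 3Q^2 = 0 ⇒ Q = -10/3 or 6. On the upward-sloping branch, Q* = 6.
Check: AVC at Q = 6 is £19 ≤ P, so revenue covers variable cost.
Profit = P·Q − TC = 67·6 − 636 = -£234, a loss, but smaller than the £522 fixed cost the firm would lose by shutting down.

Produce at Q = 6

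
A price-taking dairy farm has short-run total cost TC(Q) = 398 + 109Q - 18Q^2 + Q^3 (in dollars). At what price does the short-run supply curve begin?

The shutdown price is the minimum of AVC. VC = 109Q - 18Q^2 + Q^3, so AVC = 109 - 18Q + Q^2.
dAVC/dQ = -18 + 2Q = 0 gives Q = 9. min AVC = 109 - 18·9 + 9^2 = 28.
For P < $28 the firm produces nothing.

$28 per unit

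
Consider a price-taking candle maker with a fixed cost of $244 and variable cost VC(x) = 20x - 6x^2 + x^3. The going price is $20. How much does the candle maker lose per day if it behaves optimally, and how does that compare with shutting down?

Profit = -$212 at x = 4

AVC = 20 - 6x + x^2; min AVC = $11 at x = 3. Since P = $20 ≥ min AVC, the firm produces.
With MC = 20 - 12x + 3x^2, P = MC on the upward-sloping part at x* = 4.
TR = 20·4 = 80. TC = 244 + 48 = 292. Profit = 80 − 292 = -$212.
By producing, the firm covers all variable cost plus $32 of fixed cost; shutting down would lose the full $244.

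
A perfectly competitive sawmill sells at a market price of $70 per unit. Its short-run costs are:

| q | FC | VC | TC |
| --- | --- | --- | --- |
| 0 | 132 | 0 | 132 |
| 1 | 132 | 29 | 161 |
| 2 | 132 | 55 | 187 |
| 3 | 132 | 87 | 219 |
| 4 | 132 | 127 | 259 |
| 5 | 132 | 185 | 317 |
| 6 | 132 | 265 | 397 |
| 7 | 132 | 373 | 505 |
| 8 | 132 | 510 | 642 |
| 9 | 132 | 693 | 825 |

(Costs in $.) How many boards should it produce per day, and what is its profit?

q = 5; profit = $33

Profit at each row (π = 70q − TC): q=0: -132; q=1: -91; q=2: -47; q=3: -9; q=4: 21; q=5: 33; q=6: 23; q=7: -15; q=8: -82; q=9: -195.
Profit is maximized at q = 5. AVC there is 185/5 = $37 ≤ P, so producing beats shutting down (which would give -$132).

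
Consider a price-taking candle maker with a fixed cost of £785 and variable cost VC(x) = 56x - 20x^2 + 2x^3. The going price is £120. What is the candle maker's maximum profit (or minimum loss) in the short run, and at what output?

Profit = -£17 at x = 8

AVC = 56 - 20x + 2x^2 has its minimum £6 at x = 5; price £120 clears that bar, so the firm operates.
MC = 56 - 40x + 6x^2. Setting P = MC and taking the root on the rising branch gives x* = 8.
TR = 120·8 = 960. TC = 785 + 192 = 977. Profit = 960 − 977 = -£17.
Shutting down would mean losing the fixed cost of £785, so operating at a loss of £17 is better by £768.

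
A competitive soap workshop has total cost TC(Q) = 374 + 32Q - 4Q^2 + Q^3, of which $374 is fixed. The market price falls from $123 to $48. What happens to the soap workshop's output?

Output falls from 7 to 4

MC = 32 - 8Q + 3Q^2; the shutdown threshold is min AVC = $28 (at Q = 2).
With P = $123 above the shutdown price, P = MC gives Q = 7.
At P = $48 ≥ min AVC, set P = MC: Q = 4. The firm stays open but cuts output.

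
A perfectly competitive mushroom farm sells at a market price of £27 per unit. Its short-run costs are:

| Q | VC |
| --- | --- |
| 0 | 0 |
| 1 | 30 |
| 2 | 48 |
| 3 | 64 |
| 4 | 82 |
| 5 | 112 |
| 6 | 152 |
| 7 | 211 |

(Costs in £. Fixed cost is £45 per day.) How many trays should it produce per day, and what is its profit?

Q = 4; profit = -£19

Tabulate TR − TC: Q=0: -45; Q=1: -48; Q=2: -39; Q=3: -28; Q=4: -19; Q=5: -22; Q=6: -35; Q=7: -67.
Profit is maximized at Q = 4. AVC there is 82/4 = £20.50 ≤ P, so producing beats shutting down (which would give -£45).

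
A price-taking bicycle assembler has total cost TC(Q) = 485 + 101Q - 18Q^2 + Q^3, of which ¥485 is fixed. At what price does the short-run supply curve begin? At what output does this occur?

Short-run supply begins at min AVC. From VC = 101Q - 18Q^2 + Q^3, AVC = 101 - 18Q + Q^2.
At the minimum of AVC, MC = AVC. MC = 101 - 36Q + 3Q^2; setting MC = AVC gives 2Q^2 - 18Q = 0, so Q = 9. min AVC = 20.
So the shutdown price is ¥20.

¥20 per unit, at Q = 9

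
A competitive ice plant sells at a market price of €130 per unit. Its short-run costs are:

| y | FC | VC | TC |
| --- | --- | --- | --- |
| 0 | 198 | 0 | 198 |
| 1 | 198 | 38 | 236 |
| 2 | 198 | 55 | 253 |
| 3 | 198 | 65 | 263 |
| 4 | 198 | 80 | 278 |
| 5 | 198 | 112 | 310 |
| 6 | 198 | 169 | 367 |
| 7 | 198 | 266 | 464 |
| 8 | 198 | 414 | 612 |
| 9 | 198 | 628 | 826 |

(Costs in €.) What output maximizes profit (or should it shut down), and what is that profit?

Tabulate TR − TC: y=0: -198; y=1: -106; y=2: 7; y=3: 127; y=4: 242; y=5: 340; y=6: 413; y=7: 446; y=8: 428; y=9: 344.
Profit is maximized at y = 7. AVC there is 266/7 = €38 ≤ P, so producing beats shutting down (which would give -€198).

y = 7; profit = €446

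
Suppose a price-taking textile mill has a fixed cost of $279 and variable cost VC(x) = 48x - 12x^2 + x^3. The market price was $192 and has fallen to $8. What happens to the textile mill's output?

Output falls from 12 to 0 (the firm shuts down)

AVC = 48 - 12x + x^2, minimized at x = 6 where min AVC = $12. MC = 48 - 24x + 3x^2.
With P = $192 above the shutdown price, P = MC gives x = 12.
At P = $8 < min AVC = $12, price no longer covers variable cost at any output, so the firm shuts down: x = 0.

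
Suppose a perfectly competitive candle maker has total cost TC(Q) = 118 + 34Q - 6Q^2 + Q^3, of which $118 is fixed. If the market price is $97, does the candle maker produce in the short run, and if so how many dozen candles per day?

Variable cost is VC = 34Q - 6Q^2 + Q^3, so AVC = VC/Q = 34 - 6Q + Q^2 and MC = dTC/dQ = 34 - 12Q + 3Q^2.
AVC hits its minimum where MC = AVC, at Q = 3, giving min AVC = 34 - 6·3 + 3^2 = $25.
P = $97 exceeds min AVC = $25, so the firm stays open.
P = MC gives -63 - 12Q + 3Q^2 = 0, with roots -3 and 7. Take the larger (rising MC): Q* = 7.
Check: AVC at Q = 7 is $41 ≤ P, so revenue covers variable cost.
Profit = P·Q − TC = 97·7 − 405 = $274.

Produce at Q = 7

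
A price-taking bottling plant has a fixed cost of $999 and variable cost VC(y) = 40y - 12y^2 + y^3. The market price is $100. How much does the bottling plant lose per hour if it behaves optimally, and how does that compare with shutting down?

Profit = -$199 at y = 10

AVC = 40 - 12y + y^2 has its minimum $4 at y = 6; price $100 clears that bar, so the firm operates.
MC = 40 - 24y + 3y^2. Setting P = MC and taking the root on the rising branch gives y* = 10.
TR = 100·10 = 1000. TC = 999 + 200 = 1199. Profit = 1000 − 1199 = -$199.
That loss of $199 beats the $999 the firm would lose by shutting down; producing recovers $800 of fixed cost.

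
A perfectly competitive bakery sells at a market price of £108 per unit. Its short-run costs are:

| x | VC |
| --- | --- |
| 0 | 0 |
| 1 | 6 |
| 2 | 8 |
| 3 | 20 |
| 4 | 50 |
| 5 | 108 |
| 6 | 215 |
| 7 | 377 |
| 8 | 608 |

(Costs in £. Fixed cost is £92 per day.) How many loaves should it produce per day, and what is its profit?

Compute π = P·x − TC at each output: x=0: -92; x=1: 10; x=2: 116; x=3: 212; x=4: 290; x=5: 340; x=6: 341; x=7: 287; x=8: 164.
Profit is maximized at x = 6. AVC there is 215/6 = £35.83 ≤ P, so producing beats shutting down (which would give -£92).

x = 6; profit = £341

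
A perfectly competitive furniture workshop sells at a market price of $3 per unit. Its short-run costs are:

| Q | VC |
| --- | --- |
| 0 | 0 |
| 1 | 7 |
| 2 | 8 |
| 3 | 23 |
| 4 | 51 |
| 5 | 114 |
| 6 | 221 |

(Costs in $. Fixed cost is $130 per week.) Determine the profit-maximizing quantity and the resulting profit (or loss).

Tabulate TR − TC: Q=0: -130; Q=1: -134; Q=2: -132; Q=3: -144; Q=4: -169; Q=5: -229; Q=6: -333.
Profit is highest at Q = 0. Equivalently, the lowest AVC in the table is 8/2 ≈ $4 at Q = 2, and P = $3 falls below it — price never covers variable cost, so the firm shuts down and loses only its fixed cost.

Q = 0 (shut down); profit = -$130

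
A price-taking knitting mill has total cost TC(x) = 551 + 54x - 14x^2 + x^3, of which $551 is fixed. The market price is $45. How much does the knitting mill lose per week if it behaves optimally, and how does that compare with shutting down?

AVC = 54 - 14x + x^2 has its minimum $5 at x = 7; price $45 clears that bar, so the firm operates.
With MC = 54 - 28x + 3x^2, P = MC on the upward-sloping part at x* = 9.
TR = 45·9 = 405. TC = 551 + 81 = 632. Profit = 405 − 632 = -$227.
Shutting down would mean losing the fixed cost of $551, so operating at a loss of $227 is better by $324.

Profit = -$227 at x = 9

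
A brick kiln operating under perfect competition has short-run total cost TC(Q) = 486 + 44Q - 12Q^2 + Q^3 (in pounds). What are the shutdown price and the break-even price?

AVC = 44 - 12Q + Q^2; minimized at Q = 6, giving min AVC = £8. That is the shutdown price.
ATC = 486/Q + 44 - 12Q + Q^2. Setting dATC/dQ = −486/Q^2 − 12 + 2Q = 0 gives Q = 9 (since 2·9^3 − 12·9^2 = 486).
min ATC = 486/9 + 44 − 12·9 + 9^2 = £71. That is the break-even price.
For £8 ≤ P < £71 the firm produces at a loss; below £8 it shuts down.

Shutdown price = £8; break-even price = £71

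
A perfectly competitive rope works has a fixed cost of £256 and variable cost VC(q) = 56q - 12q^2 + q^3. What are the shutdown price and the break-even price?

AVC = 56 - 12q + q^2; minimized at q = 6, giving min AVC = £20. That is the shutdown price.
ATC = 256/q + 56 - 12q + q^2. Setting dATC/dq = −256/q^2 − 12 + 2q = 0 gives q = 8 (since 2·8^3 − 12·8^2 = 256).
min ATC = 256/8 + 56 − 12·8 + 8^2 = £56. That is the break-even price.
For £20 ≤ P < £56 the firm produces at a loss; below £20 it shuts down.

Shutdown price = £20; break-even price = £56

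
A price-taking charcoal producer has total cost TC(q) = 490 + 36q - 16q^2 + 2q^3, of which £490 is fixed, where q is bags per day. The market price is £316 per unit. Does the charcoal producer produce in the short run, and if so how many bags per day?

Strip out fixed cost: VC = 36q - 16q^2 + 2q^3. Then AVC = 36 - 16q + 2q^2 and MC = 36 - 32q + 6q^2.
AVC hits its minimum where MC = AVC, at q = 4, giving min AVC = 36 - 16·4 + 2·4^2 = £4.
Since P = £316 ≥ min AVC = £4, price covers variable cost and the firm should produce.
Set P = MC: 316 = 36 - 32q + 6q^2 → -280 - 32q + 6q^2 = 0. The roots are q = -14/3 and q = 10; the profit-maximizing output is on the rising part of MC, so q* = 10.
Check: AVC at q = 10 is £76 ≤ P, so revenue covers variable cost.
Profit = P·q − TC = 316·10 − 1250 = £1910.

Produce at q = 10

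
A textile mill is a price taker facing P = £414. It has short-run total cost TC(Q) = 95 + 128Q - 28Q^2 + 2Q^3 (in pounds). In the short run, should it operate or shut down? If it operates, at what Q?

Variable cost is VC = 128Q - 28Q^2 + 2Q^3, so AVC = VC/Q = 128 - 28Q + 2Q^2 and MC = dTC/dQ = 128 - 56Q + 6Q^2.
AVC is minimized where dAVC/dQ = -28 + 4Q = 0, at Q = 7; min AVC = 128 - 28·7 + 2·7^2 = £30.
Because £414 ≥ £30, revenue can cover variable cost; the firm operates.
Solving P = MC: -286 - 56Q + 6Q^2 = 0 ⇒ Q = -11/3 or 13. On the upward-sloping branch, Q* = 13.
Check: AVC at Q = 13 is £102 ≤ P, so revenue covers variable cost.
Profit = P·Q − TC = 414·13 − 1421 = £3961.

Produce at Q = 13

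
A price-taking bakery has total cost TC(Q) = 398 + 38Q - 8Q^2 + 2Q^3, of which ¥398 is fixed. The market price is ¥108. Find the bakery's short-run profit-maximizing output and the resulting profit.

AVC = 38 - 8Q + 2Q^2 has its minimum ¥30 at Q = 2; price ¥108 clears that bar, so the firm operates.
With MC = 38 - 16Q + 6Q^2, P = MC on the upward-sloping part at Q* = 5.
TR = 108·5 = 540. TC = 398 + 240 = 638. Profit = 540 − 638 = -¥98.
Shutting down would mean losing the fixed cost of ¥398, so operating at a loss of ¥98 is better by ¥300.

Profit = -¥98 at Q = 5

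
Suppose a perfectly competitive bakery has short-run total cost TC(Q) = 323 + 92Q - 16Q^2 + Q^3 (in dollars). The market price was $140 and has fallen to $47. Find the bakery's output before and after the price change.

Output falls from 12 to 9

MC = 92 - 32Q + 3Q^2; the shutdown threshold is min AVC = $28 (at Q = 8).
At P = $140 ≥ min AVC, set P = MC on the rising branch: Q = 12.
At P = $47 ≥ min AVC, set P = MC: Q = 9. The firm stays open but cuts output.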